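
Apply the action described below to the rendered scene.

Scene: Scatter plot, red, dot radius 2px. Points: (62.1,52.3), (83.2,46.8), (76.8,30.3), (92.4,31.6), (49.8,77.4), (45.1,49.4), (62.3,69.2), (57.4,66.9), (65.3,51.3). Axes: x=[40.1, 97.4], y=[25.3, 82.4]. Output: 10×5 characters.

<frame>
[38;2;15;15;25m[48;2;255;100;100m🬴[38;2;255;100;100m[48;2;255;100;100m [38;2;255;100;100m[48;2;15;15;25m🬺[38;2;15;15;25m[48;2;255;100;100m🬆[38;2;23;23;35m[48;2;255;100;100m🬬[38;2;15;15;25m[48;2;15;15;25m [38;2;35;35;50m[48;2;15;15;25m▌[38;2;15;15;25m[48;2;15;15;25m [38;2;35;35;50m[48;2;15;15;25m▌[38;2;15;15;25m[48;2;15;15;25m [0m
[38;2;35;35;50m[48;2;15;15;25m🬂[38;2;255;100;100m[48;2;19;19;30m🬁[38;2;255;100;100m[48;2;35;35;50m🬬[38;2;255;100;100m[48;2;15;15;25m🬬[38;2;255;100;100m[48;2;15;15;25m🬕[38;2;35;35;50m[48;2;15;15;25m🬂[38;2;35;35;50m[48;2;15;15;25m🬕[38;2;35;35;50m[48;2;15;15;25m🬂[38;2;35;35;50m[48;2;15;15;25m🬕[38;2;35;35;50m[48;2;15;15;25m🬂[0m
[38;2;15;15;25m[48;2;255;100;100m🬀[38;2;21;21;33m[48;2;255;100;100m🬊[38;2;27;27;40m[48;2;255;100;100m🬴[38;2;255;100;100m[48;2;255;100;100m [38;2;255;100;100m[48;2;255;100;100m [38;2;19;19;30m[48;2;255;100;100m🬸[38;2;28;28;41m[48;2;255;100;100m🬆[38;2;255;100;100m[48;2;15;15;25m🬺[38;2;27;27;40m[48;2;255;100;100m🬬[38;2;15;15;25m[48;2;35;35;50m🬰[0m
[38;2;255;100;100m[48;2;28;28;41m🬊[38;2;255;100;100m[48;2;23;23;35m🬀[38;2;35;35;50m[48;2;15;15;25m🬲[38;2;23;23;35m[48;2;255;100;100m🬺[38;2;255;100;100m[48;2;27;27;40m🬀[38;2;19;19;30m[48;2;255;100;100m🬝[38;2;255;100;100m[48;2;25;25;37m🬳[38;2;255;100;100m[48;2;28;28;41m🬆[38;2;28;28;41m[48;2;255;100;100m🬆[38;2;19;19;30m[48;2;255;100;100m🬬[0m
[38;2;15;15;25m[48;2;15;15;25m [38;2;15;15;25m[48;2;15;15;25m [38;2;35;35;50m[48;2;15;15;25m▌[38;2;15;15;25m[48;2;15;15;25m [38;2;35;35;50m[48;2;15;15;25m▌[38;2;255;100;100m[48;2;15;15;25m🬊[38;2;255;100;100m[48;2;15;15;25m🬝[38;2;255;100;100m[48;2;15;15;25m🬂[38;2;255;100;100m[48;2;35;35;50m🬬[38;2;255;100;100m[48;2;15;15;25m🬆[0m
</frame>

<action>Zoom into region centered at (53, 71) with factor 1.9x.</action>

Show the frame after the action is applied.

<frame>
[38;2;15;15;25m[48;2;15;15;25m [38;2;15;15;25m[48;2;15;15;25m [38;2;35;35;50m[48;2;15;15;25m▌[38;2;15;15;25m[48;2;255;100;100m🬝[38;2;35;35;50m[48;2;15;15;25m▌[38;2;15;15;25m[48;2;15;15;25m [38;2;35;35;50m[48;2;15;15;25m▌[38;2;15;15;25m[48;2;15;15;25m [38;2;35;35;50m[48;2;15;15;25m▌[38;2;15;15;25m[48;2;15;15;25m [0m
[38;2;35;35;50m[48;2;15;15;25m🬂[38;2;35;35;50m[48;2;15;15;25m🬂[38;2;255;100;100m[48;2;31;31;45m🬇[38;2;255;100;100m[48;2;255;100;100m [38;2;255;100;100m[48;2;25;25;37m🬛[38;2;35;35;50m[48;2;15;15;25m🬂[38;2;35;35;50m[48;2;15;15;25m🬕[38;2;23;23;35m[48;2;255;100;100m🬝[38;2;35;35;50m[48;2;15;15;25m🬕[38;2;35;35;50m[48;2;15;15;25m🬂[0m
[38;2;15;15;25m[48;2;35;35;50m🬰[38;2;15;15;25m[48;2;35;35;50m🬰[38;2;35;35;50m[48;2;15;15;25m🬛[38;2;23;23;35m[48;2;255;100;100m🬺[38;2;35;35;50m[48;2;15;15;25m🬛[38;2;21;21;33m[48;2;255;100;100m🬆[38;2;255;100;100m[48;2;15;15;25m🬺[38;2;255;100;100m[48;2;255;100;100m [38;2;255;100;100m[48;2;15;15;25m🬛[38;2;15;15;25m[48;2;35;35;50m🬰[0m
[38;2;15;15;25m[48;2;35;35;50m🬎[38;2;15;15;25m[48;2;35;35;50m🬎[38;2;35;35;50m[48;2;15;15;25m🬲[38;2;15;15;25m[48;2;35;35;50m🬎[38;2;35;35;50m[48;2;15;15;25m🬲[38;2;23;23;35m[48;2;255;100;100m🬺[38;2;255;100;100m[48;2;28;28;41m🬆[38;2;23;23;35m[48;2;255;100;100m🬺[38;2;35;35;50m[48;2;15;15;25m🬲[38;2;15;15;25m[48;2;35;35;50m🬎[0m
[38;2;15;15;25m[48;2;15;15;25m [38;2;15;15;25m[48;2;15;15;25m [38;2;35;35;50m[48;2;15;15;25m▌[38;2;15;15;25m[48;2;15;15;25m [38;2;35;35;50m[48;2;15;15;25m▌[38;2;15;15;25m[48;2;15;15;25m [38;2;35;35;50m[48;2;15;15;25m▌[38;2;15;15;25m[48;2;15;15;25m [38;2;35;35;50m[48;2;15;15;25m▌[38;2;15;15;25m[48;2;15;15;25m [0m
</frame>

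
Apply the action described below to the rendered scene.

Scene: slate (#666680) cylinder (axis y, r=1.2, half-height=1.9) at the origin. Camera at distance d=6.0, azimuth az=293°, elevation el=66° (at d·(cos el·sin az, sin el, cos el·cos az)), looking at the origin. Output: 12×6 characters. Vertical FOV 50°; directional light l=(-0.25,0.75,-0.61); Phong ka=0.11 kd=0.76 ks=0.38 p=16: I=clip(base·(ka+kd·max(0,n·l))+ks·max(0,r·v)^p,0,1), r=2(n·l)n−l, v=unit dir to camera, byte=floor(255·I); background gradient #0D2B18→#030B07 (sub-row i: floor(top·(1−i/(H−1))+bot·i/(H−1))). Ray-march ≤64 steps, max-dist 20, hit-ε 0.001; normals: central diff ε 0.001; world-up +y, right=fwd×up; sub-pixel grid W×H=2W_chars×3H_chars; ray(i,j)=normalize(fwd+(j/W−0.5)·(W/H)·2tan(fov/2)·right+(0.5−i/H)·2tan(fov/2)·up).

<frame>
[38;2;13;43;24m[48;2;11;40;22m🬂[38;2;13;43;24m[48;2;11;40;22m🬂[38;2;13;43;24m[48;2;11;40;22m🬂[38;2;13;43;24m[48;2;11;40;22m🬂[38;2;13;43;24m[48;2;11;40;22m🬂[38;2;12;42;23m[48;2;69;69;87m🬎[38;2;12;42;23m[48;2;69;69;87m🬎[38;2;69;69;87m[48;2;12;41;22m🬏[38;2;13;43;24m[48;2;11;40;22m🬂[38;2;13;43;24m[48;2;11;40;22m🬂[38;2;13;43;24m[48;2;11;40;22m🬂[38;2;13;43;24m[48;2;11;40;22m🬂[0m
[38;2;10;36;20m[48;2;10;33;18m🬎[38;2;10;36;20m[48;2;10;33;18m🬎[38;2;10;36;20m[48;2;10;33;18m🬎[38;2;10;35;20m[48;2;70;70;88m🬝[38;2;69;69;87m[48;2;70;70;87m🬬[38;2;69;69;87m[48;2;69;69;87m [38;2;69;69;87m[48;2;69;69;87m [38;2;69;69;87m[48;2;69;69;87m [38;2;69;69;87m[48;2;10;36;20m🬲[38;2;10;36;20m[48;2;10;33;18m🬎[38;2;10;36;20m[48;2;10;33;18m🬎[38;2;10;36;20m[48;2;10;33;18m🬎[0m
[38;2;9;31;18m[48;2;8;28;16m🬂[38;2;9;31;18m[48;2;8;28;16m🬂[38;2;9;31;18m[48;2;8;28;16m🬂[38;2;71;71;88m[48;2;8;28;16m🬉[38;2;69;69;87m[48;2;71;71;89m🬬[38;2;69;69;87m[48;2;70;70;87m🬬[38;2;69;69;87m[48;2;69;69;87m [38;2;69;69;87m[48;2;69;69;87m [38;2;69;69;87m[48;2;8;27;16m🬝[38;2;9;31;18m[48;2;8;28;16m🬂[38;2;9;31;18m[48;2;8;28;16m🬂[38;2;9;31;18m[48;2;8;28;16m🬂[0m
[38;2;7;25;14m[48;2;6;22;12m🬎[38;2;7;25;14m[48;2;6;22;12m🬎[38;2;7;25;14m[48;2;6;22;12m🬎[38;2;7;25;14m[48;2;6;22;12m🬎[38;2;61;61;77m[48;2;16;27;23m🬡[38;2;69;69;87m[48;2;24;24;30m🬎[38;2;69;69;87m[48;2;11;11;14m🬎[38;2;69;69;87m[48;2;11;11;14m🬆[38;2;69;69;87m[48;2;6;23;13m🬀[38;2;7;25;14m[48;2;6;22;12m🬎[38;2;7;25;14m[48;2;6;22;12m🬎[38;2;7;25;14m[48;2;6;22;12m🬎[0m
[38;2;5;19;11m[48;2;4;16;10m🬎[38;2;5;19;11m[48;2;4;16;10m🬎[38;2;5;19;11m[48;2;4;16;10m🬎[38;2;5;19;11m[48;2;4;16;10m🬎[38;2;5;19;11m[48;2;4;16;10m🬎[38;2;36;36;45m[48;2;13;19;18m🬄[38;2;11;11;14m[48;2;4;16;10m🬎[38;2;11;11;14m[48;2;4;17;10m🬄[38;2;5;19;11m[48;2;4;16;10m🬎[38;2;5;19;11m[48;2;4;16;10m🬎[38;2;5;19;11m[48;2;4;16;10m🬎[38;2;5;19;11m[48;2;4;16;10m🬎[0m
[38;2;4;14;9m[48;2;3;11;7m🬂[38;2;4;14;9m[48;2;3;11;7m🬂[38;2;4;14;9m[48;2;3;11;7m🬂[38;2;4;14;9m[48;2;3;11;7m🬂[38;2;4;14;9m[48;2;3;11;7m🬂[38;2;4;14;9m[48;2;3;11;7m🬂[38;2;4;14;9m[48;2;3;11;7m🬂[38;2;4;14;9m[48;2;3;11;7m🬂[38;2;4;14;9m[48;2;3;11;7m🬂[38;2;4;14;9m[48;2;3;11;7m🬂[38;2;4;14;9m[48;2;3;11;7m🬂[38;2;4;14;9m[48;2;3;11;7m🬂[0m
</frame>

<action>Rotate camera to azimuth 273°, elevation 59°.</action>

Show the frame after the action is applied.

<frame>
[38;2;13;43;24m[48;2;11;40;22m🬂[38;2;13;43;24m[48;2;11;40;22m🬂[38;2;13;43;24m[48;2;11;40;22m🬂[38;2;13;43;24m[48;2;11;40;22m🬂[38;2;12;41;22m[48;2;69;69;87m🬝[38;2;12;42;23m[48;2;69;69;87m🬎[38;2;12;42;23m[48;2;69;69;87m🬎[38;2;12;42;23m[48;2;69;69;87m🬎[38;2;13;43;24m[48;2;11;40;22m🬂[38;2;13;43;24m[48;2;11;40;22m🬂[38;2;13;43;24m[48;2;11;40;22m🬂[38;2;13;43;24m[48;2;11;40;22m🬂[0m
[38;2;10;36;20m[48;2;10;33;18m🬎[38;2;10;36;20m[48;2;10;33;18m🬎[38;2;10;36;20m[48;2;10;33;18m🬎[38;2;69;69;87m[48;2;10;35;20m🬦[38;2;69;69;87m[48;2;69;69;87m [38;2;69;69;87m[48;2;69;69;87m [38;2;69;69;87m[48;2;69;69;87m [38;2;69;69;87m[48;2;69;69;87m [38;2;69;69;87m[48;2;11;37;21m🬺[38;2;10;36;20m[48;2;10;33;18m🬎[38;2;10;36;20m[48;2;10;33;18m🬎[38;2;10;36;20m[48;2;10;33;18m🬎[0m
[38;2;9;31;18m[48;2;8;28;16m🬂[38;2;9;31;18m[48;2;8;28;16m🬂[38;2;9;31;18m[48;2;8;28;16m🬂[38;2;69;69;87m[48;2;8;28;16m🬁[38;2;69;69;87m[48;2;56;56;70m🬬[38;2;69;69;87m[48;2;69;69;87m [38;2;69;69;87m[48;2;69;69;87m [38;2;69;69;87m[48;2;69;69;87m [38;2;69;69;87m[48;2;9;22;15m🬆[38;2;9;31;18m[48;2;8;28;16m🬂[38;2;9;31;18m[48;2;8;28;16m🬂[38;2;9;31;18m[48;2;8;28;16m🬂[0m
[38;2;7;25;14m[48;2;6;22;12m🬎[38;2;7;25;14m[48;2;6;22;12m🬎[38;2;7;25;14m[48;2;6;22;12m🬎[38;2;7;25;14m[48;2;6;22;12m🬎[38;2;54;54;68m[48;2;6;23;13m🬨[38;2;69;69;87m[48;2;41;41;51m🬁[38;2;69;69;87m[48;2;23;23;29m🬂[38;2;11;11;14m[48;2;11;11;14m [38;2;11;11;14m[48;2;6;23;13m🬀[38;2;7;25;14m[48;2;6;22;12m🬎[38;2;7;25;14m[48;2;6;22;12m🬎[38;2;7;25;14m[48;2;6;22;12m🬎[0m
[38;2;5;19;11m[48;2;4;16;10m🬎[38;2;5;19;11m[48;2;4;16;10m🬎[38;2;5;19;11m[48;2;4;16;10m🬎[38;2;5;19;11m[48;2;4;16;10m🬎[38;2;60;60;75m[48;2;4;17;10m🬁[38;2;43;43;54m[48;2;4;16;10m🬬[38;2;28;28;35m[48;2;15;15;19m▌[38;2;11;11;14m[48;2;4;16;10m🬆[38;2;5;19;11m[48;2;4;16;10m🬎[38;2;5;19;11m[48;2;4;16;10m🬎[38;2;5;19;11m[48;2;4;16;10m🬎[38;2;5;19;11m[48;2;4;16;10m🬎[0m
[38;2;4;14;9m[48;2;3;11;7m🬂[38;2;4;14;9m[48;2;3;11;7m🬂[38;2;4;14;9m[48;2;3;11;7m🬂[38;2;4;14;9m[48;2;3;11;7m🬂[38;2;4;14;9m[48;2;3;11;7m🬂[38;2;4;14;9m[48;2;3;11;7m🬂[38;2;4;14;9m[48;2;3;11;7m🬂[38;2;4;14;9m[48;2;3;11;7m🬂[38;2;4;14;9m[48;2;3;11;7m🬂[38;2;4;14;9m[48;2;3;11;7m🬂[38;2;4;14;9m[48;2;3;11;7m🬂[38;2;4;14;9m[48;2;3;11;7m🬂[0m
</frame>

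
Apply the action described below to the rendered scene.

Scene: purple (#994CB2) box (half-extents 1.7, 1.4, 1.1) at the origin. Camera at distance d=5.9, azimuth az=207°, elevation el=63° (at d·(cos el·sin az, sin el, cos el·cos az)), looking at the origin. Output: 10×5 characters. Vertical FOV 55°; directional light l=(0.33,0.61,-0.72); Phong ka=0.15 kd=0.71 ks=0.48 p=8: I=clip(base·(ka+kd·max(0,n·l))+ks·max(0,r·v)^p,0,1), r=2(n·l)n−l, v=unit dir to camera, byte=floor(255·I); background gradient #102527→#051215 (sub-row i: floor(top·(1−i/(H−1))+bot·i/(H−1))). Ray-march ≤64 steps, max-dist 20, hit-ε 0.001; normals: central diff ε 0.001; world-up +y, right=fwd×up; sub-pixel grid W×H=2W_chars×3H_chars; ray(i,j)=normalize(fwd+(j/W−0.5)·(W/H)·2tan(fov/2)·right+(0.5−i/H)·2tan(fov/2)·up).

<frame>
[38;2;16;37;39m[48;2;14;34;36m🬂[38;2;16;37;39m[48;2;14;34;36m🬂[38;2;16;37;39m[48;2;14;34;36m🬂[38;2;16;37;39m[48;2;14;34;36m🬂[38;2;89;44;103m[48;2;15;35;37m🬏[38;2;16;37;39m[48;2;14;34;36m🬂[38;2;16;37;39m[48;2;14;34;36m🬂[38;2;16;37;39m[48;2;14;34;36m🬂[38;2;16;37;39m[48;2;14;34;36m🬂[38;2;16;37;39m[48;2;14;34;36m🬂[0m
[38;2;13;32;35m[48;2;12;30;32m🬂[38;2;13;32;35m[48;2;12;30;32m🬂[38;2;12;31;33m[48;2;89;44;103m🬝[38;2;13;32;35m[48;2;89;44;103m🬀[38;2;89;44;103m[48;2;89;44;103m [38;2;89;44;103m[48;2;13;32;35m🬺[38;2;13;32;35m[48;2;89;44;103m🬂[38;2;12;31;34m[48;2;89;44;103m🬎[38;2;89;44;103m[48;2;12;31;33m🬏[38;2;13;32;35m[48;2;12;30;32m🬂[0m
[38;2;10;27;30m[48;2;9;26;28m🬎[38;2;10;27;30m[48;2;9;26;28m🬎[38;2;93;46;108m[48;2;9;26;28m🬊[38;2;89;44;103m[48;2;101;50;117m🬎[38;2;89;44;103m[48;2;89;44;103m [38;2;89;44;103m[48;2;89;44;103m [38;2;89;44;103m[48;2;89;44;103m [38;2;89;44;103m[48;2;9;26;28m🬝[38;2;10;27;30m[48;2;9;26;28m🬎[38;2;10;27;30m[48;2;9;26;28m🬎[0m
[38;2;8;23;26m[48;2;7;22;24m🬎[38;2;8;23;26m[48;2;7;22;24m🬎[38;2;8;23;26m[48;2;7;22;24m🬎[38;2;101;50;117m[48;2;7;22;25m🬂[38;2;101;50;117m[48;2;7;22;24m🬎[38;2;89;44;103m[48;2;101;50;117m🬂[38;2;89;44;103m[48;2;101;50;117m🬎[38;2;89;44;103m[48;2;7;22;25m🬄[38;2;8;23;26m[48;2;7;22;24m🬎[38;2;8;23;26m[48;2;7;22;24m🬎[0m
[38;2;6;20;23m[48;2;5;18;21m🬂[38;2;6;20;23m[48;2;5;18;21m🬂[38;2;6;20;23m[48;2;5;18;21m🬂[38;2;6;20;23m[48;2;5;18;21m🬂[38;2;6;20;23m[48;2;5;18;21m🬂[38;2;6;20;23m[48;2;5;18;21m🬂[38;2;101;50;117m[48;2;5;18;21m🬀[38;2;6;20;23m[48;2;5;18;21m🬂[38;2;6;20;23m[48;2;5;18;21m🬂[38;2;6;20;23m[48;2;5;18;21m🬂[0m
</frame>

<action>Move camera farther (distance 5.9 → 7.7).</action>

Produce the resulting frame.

<frame>
[38;2;16;37;39m[48;2;14;34;36m🬂[38;2;16;37;39m[48;2;14;34;36m🬂[38;2;16;37;39m[48;2;14;34;36m🬂[38;2;16;37;39m[48;2;14;34;36m🬂[38;2;16;37;39m[48;2;14;34;36m🬂[38;2;16;37;39m[48;2;14;34;36m🬂[38;2;16;37;39m[48;2;14;34;36m🬂[38;2;16;37;39m[48;2;14;34;36m🬂[38;2;16;37;39m[48;2;14;34;36m🬂[38;2;16;37;39m[48;2;14;34;36m🬂[0m
[38;2;13;32;35m[48;2;12;30;32m🬂[38;2;13;32;35m[48;2;12;30;32m🬂[38;2;13;32;35m[48;2;12;30;32m🬂[38;2;12;31;33m[48;2;89;44;103m🬝[38;2;13;32;35m[48;2;89;44;103m🬂[38;2;89;44;103m[48;2;12;31;34m🬱[38;2;89;44;103m[48;2;12;31;33m🬏[38;2;13;32;35m[48;2;12;30;32m🬂[38;2;13;32;35m[48;2;12;30;32m🬂[38;2;13;32;35m[48;2;12;30;32m🬂[0m
[38;2;10;27;30m[48;2;9;26;28m🬎[38;2;10;27;30m[48;2;9;26;28m🬎[38;2;10;27;30m[48;2;9;26;28m🬎[38;2;93;46;108m[48;2;9;26;28m🬬[38;2;89;44;103m[48;2;101;50;117m🬬[38;2;89;44;103m[48;2;89;44;103m [38;2;89;44;103m[48;2;89;44;103m [38;2;89;44;103m[48;2;9;26;29m🬀[38;2;10;27;30m[48;2;9;26;28m🬎[38;2;10;27;30m[48;2;9;26;28m🬎[0m
[38;2;8;23;26m[48;2;7;22;24m🬎[38;2;8;23;26m[48;2;7;22;24m🬎[38;2;8;23;26m[48;2;7;22;24m🬎[38;2;8;23;26m[48;2;7;22;24m🬎[38;2;101;50;117m[48;2;7;22;25m🬂[38;2;98;48;113m[48;2;7;22;24m🬎[38;2;95;47;110m[48;2;7;22;25m🬄[38;2;8;23;26m[48;2;7;22;24m🬎[38;2;8;23;26m[48;2;7;22;24m🬎[38;2;8;23;26m[48;2;7;22;24m🬎[0m
[38;2;6;20;23m[48;2;5;18;21m🬂[38;2;6;20;23m[48;2;5;18;21m🬂[38;2;6;20;23m[48;2;5;18;21m🬂[38;2;6;20;23m[48;2;5;18;21m🬂[38;2;6;20;23m[48;2;5;18;21m🬂[38;2;6;20;23m[48;2;5;18;21m🬂[38;2;6;20;23m[48;2;5;18;21m🬂[38;2;6;20;23m[48;2;5;18;21m🬂[38;2;6;20;23m[48;2;5;18;21m🬂[38;2;6;20;23m[48;2;5;18;21m🬂[0m
</frame>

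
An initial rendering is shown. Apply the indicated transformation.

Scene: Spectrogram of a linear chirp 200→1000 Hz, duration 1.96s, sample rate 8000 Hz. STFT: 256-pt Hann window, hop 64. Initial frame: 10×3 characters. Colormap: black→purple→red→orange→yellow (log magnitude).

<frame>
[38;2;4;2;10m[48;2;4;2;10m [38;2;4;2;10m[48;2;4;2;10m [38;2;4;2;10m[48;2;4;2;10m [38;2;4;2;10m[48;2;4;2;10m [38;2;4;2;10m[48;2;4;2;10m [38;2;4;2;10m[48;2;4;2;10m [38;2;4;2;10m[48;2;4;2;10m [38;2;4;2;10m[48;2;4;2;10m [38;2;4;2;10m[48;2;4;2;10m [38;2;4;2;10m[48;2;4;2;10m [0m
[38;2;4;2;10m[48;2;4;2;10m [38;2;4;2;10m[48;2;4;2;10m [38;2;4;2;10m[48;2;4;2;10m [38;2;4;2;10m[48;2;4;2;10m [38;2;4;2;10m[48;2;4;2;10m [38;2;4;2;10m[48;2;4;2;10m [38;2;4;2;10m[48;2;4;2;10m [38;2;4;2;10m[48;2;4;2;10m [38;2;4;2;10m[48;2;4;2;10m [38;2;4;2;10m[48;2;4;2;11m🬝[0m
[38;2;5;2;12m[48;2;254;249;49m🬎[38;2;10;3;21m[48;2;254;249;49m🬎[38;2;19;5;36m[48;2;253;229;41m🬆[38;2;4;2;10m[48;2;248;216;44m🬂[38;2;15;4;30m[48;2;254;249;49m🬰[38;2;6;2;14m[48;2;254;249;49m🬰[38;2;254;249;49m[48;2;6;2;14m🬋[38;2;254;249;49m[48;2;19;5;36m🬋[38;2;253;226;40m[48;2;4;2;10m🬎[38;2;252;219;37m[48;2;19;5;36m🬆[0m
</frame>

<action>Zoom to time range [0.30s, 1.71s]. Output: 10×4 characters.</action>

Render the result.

<frame>
[38;2;4;2;10m[48;2;4;2;10m [38;2;4;2;10m[48;2;4;2;10m [38;2;4;2;10m[48;2;4;2;10m [38;2;4;2;10m[48;2;4;2;10m [38;2;4;2;10m[48;2;4;2;10m [38;2;4;2;10m[48;2;4;2;10m [38;2;4;2;10m[48;2;4;2;10m [38;2;4;2;10m[48;2;4;2;10m [38;2;4;2;10m[48;2;4;2;10m [38;2;4;2;10m[48;2;4;2;10m [0m
[38;2;4;2;10m[48;2;4;2;10m [38;2;4;2;10m[48;2;4;2;10m [38;2;4;2;10m[48;2;4;2;10m [38;2;4;2;10m[48;2;4;2;10m [38;2;4;2;10m[48;2;4;2;10m [38;2;4;2;10m[48;2;4;2;10m [38;2;4;2;10m[48;2;4;2;10m [38;2;4;2;10m[48;2;4;2;10m [38;2;4;2;10m[48;2;4;2;10m [38;2;4;2;10m[48;2;4;2;10m [0m
[38;2;4;2;10m[48;2;4;2;10m [38;2;4;2;10m[48;2;4;2;10m [38;2;4;2;10m[48;2;4;2;10m [38;2;4;2;10m[48;2;4;2;10m [38;2;4;2;10m[48;2;4;2;10m [38;2;4;2;10m[48;2;4;2;11m🬝[38;2;4;2;10m[48;2;5;2;11m🬝[38;2;4;2;10m[48;2;5;2;12m🬎[38;2;4;2;10m[48;2;8;2;17m🬎[38;2;4;2;10m[48;2;17;4;32m🬎[0m
[38;2;4;2;11m[48;2;249;213;42m🬂[38;2;21;5;38m[48;2;254;249;49m🬰[38;2;8;2;18m[48;2;254;249;49m🬰[38;2;254;249;49m[48;2;9;2;18m🬋[38;2;254;249;49m[48;2;19;5;36m🬋[38;2;253;235;43m[48;2;50;13;35m🬍[38;2;253;227;40m[48;2;4;2;10m🬎[38;2;254;249;49m[48;2;20;5;38m🬂[38;2;254;249;49m[48;2;7;2;16m🬂[38;2;254;249;49m[48;2;6;2;13m🬂[0m
</frame>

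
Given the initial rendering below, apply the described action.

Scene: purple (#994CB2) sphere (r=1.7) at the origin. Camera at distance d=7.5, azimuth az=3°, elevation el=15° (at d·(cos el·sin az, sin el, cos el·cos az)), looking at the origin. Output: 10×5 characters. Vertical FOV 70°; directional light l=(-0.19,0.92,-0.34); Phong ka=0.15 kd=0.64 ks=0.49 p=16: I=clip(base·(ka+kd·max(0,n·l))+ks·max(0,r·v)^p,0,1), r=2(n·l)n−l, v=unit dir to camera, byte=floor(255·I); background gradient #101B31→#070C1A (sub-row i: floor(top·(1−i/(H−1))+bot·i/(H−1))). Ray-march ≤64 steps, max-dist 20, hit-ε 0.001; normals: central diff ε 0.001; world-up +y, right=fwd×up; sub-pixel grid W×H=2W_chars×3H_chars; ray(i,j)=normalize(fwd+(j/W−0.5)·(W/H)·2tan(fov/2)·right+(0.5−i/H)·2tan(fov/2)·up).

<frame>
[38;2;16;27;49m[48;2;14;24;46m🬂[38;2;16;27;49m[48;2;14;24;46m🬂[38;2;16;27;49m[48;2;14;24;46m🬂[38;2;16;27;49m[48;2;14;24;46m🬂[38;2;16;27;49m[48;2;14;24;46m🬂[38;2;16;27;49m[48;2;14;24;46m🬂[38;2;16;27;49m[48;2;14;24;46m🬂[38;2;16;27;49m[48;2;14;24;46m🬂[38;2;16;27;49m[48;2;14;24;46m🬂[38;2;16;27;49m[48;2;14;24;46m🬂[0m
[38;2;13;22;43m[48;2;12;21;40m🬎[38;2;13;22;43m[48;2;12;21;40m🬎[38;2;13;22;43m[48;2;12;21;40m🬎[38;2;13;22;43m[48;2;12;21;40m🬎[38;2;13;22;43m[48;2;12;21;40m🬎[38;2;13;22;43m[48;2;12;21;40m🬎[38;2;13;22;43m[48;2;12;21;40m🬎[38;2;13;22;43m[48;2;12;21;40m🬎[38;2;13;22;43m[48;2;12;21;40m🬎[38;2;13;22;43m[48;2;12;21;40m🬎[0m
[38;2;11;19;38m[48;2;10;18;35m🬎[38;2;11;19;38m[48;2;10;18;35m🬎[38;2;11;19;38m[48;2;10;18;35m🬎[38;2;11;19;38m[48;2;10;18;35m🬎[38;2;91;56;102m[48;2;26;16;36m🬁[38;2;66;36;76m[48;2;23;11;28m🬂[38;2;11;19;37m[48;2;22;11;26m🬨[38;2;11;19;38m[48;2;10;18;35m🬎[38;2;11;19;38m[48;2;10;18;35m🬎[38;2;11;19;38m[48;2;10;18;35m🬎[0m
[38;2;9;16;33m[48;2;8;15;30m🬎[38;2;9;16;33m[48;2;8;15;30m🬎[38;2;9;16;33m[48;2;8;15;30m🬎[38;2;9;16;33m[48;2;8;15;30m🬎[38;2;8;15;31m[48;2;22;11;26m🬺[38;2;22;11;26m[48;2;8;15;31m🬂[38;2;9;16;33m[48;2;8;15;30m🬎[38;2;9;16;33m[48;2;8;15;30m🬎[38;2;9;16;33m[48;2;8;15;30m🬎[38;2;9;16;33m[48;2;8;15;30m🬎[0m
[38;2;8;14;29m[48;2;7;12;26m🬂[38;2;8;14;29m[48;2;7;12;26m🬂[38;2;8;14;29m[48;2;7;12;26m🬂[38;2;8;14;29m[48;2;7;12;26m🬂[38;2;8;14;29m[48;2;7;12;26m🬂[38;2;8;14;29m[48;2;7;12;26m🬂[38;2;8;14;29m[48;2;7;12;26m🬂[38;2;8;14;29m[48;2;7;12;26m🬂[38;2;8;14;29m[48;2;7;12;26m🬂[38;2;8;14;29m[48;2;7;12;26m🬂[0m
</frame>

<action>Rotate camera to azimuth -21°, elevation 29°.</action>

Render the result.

<frame>
[38;2;16;27;49m[48;2;14;24;46m🬂[38;2;16;27;49m[48;2;14;24;46m🬂[38;2;16;27;49m[48;2;14;24;46m🬂[38;2;16;27;49m[48;2;14;24;46m🬂[38;2;16;27;49m[48;2;14;24;46m🬂[38;2;16;27;49m[48;2;14;24;46m🬂[38;2;16;27;49m[48;2;14;24;46m🬂[38;2;16;27;49m[48;2;14;24;46m🬂[38;2;16;27;49m[48;2;14;24;46m🬂[38;2;16;27;49m[48;2;14;24;46m🬂[0m
[38;2;13;22;43m[48;2;12;21;40m🬎[38;2;13;22;43m[48;2;12;21;40m🬎[38;2;13;22;43m[48;2;12;21;40m🬎[38;2;13;22;43m[48;2;12;21;40m🬎[38;2;13;22;43m[48;2;12;21;40m🬎[38;2;13;22;43m[48;2;12;21;40m🬎[38;2;13;22;43m[48;2;12;21;40m🬎[38;2;13;22;43m[48;2;12;21;40m🬎[38;2;13;22;43m[48;2;12;21;40m🬎[38;2;13;22;43m[48;2;12;21;40m🬎[0m
[38;2;11;19;38m[48;2;10;18;35m🬎[38;2;11;19;38m[48;2;10;18;35m🬎[38;2;11;19;38m[48;2;10;18;35m🬎[38;2;11;19;38m[48;2;10;18;35m🬎[38;2;47;26;59m[48;2;154;106;170m🬺[38;2;135;91;149m[48;2;47;23;55m🬀[38;2;33;16;39m[48;2;13;17;35m🬃[38;2;11;19;38m[48;2;10;18;35m🬎[38;2;11;19;38m[48;2;10;18;35m🬎[38;2;11;19;38m[48;2;10;18;35m🬎[0m
[38;2;9;16;33m[48;2;8;15;30m🬎[38;2;9;16;33m[48;2;8;15;30m🬎[38;2;9;16;33m[48;2;8;15;30m🬎[38;2;9;16;33m[48;2;8;15;30m🬎[38;2;8;15;31m[48;2;22;11;26m🬺[38;2;22;11;26m[48;2;8;15;31m🬂[38;2;9;16;33m[48;2;8;15;30m🬎[38;2;9;16;33m[48;2;8;15;30m🬎[38;2;9;16;33m[48;2;8;15;30m🬎[38;2;9;16;33m[48;2;8;15;30m🬎[0m
[38;2;8;14;29m[48;2;7;12;26m🬂[38;2;8;14;29m[48;2;7;12;26m🬂[38;2;8;14;29m[48;2;7;12;26m🬂[38;2;8;14;29m[48;2;7;12;26m🬂[38;2;8;14;29m[48;2;7;12;26m🬂[38;2;8;14;29m[48;2;7;12;26m🬂[38;2;8;14;29m[48;2;7;12;26m🬂[38;2;8;14;29m[48;2;7;12;26m🬂[38;2;8;14;29m[48;2;7;12;26m🬂[38;2;8;14;29m[48;2;7;12;26m🬂[0m
</frame>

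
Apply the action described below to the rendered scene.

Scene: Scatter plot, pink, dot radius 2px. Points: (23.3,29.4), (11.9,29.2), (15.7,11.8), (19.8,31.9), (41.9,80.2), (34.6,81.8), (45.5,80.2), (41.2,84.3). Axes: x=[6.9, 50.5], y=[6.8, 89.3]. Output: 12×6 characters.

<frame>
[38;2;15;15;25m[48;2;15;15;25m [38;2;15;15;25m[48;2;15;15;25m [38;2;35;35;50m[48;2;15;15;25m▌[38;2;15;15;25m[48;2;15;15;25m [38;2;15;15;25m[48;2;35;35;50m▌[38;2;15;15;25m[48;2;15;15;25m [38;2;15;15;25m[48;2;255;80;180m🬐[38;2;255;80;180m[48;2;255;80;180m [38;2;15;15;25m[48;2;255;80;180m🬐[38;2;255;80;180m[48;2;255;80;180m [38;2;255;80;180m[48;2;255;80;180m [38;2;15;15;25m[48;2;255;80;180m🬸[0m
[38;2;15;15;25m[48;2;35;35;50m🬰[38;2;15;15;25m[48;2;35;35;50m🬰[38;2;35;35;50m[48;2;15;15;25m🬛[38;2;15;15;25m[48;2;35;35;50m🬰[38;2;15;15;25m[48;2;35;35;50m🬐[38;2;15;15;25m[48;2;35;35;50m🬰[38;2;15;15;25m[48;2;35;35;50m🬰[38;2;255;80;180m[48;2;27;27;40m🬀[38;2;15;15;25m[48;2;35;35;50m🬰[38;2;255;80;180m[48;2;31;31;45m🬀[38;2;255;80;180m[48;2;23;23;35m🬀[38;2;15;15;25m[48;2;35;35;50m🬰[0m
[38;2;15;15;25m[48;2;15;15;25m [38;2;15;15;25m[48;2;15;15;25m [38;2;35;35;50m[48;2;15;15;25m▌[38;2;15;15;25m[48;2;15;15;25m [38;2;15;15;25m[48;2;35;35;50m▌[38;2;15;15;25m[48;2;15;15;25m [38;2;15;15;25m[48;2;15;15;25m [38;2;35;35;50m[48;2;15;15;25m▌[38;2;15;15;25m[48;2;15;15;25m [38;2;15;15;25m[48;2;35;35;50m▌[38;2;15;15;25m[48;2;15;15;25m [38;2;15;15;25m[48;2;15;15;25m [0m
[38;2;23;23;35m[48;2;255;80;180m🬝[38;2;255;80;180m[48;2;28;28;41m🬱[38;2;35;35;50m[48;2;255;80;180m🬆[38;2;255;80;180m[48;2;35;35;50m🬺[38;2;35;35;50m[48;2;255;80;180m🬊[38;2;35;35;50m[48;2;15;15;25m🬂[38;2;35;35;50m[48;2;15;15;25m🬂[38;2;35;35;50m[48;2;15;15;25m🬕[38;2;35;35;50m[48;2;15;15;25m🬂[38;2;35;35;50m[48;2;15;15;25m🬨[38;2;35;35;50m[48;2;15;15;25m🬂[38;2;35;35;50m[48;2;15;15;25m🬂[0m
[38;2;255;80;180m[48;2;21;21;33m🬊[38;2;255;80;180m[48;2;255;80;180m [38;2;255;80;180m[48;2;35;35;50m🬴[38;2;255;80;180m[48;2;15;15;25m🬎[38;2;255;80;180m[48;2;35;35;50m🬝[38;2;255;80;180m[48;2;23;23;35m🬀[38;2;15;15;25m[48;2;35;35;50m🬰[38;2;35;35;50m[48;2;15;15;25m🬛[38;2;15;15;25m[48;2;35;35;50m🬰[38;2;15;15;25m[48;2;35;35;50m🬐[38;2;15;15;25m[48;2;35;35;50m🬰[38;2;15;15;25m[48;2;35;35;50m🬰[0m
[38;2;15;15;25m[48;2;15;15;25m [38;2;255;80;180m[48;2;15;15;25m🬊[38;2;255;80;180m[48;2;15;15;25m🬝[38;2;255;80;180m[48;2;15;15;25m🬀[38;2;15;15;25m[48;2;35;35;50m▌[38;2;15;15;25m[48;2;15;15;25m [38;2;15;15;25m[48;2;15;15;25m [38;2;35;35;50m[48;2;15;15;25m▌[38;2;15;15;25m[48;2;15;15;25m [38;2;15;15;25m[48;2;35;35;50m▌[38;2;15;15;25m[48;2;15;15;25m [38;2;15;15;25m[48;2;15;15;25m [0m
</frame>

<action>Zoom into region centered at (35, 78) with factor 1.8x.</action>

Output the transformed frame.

<frame>
[38;2;15;15;25m[48;2;15;15;25m [38;2;15;15;25m[48;2;15;15;25m [38;2;35;35;50m[48;2;15;15;25m▌[38;2;15;15;25m[48;2;15;15;25m [38;2;15;15;25m[48;2;35;35;50m▌[38;2;15;15;25m[48;2;15;15;25m [38;2;15;15;25m[48;2;15;15;25m [38;2;35;35;50m[48;2;15;15;25m▌[38;2;15;15;25m[48;2;15;15;25m [38;2;15;15;25m[48;2;35;35;50m▌[38;2;15;15;25m[48;2;15;15;25m [38;2;15;15;25m[48;2;15;15;25m [0m
[38;2;15;15;25m[48;2;35;35;50m🬰[38;2;15;15;25m[48;2;35;35;50m🬰[38;2;35;35;50m[48;2;15;15;25m🬛[38;2;15;15;25m[48;2;35;35;50m🬰[38;2;15;15;25m[48;2;35;35;50m🬐[38;2;23;23;35m[48;2;255;80;180m🬝[38;2;15;15;25m[48;2;35;35;50m🬰[38;2;35;35;50m[48;2;15;15;25m🬛[38;2;21;21;33m[48;2;255;80;180m🬆[38;2;31;31;45m[48;2;255;80;180m🬬[38;2;23;23;35m[48;2;255;80;180m🬝[38;2;15;15;25m[48;2;35;35;50m🬰[0m
[38;2;15;15;25m[48;2;15;15;25m [38;2;15;15;25m[48;2;15;15;25m [38;2;35;35;50m[48;2;15;15;25m▌[38;2;15;15;25m[48;2;15;15;25m [38;2;23;23;35m[48;2;255;80;180m🬴[38;2;255;80;180m[48;2;255;80;180m [38;2;255;80;180m[48;2;15;15;25m🬛[38;2;255;80;180m[48;2;27;27;40m🬁[38;2;255;80;180m[48;2;15;15;25m🬬[38;2;255;80;180m[48;2;255;80;180m [38;2;255;80;180m[48;2;255;80;180m [38;2;255;80;180m[48;2;15;15;25m🬛[0m
[38;2;35;35;50m[48;2;15;15;25m🬂[38;2;35;35;50m[48;2;15;15;25m🬂[38;2;35;35;50m[48;2;15;15;25m🬕[38;2;35;35;50m[48;2;15;15;25m🬂[38;2;35;35;50m[48;2;15;15;25m🬨[38;2;255;80;180m[48;2;19;19;30m🬁[38;2;35;35;50m[48;2;15;15;25m🬂[38;2;35;35;50m[48;2;15;15;25m🬕[38;2;35;35;50m[48;2;15;15;25m🬂[38;2;255;80;180m[48;2;27;27;40m🬀[38;2;255;80;180m[48;2;19;19;30m🬁[38;2;35;35;50m[48;2;15;15;25m🬂[0m
[38;2;15;15;25m[48;2;35;35;50m🬰[38;2;15;15;25m[48;2;35;35;50m🬰[38;2;35;35;50m[48;2;15;15;25m🬛[38;2;15;15;25m[48;2;35;35;50m🬰[38;2;15;15;25m[48;2;35;35;50m🬐[38;2;15;15;25m[48;2;35;35;50m🬰[38;2;15;15;25m[48;2;35;35;50m🬰[38;2;35;35;50m[48;2;15;15;25m🬛[38;2;15;15;25m[48;2;35;35;50m🬰[38;2;15;15;25m[48;2;35;35;50m🬐[38;2;15;15;25m[48;2;35;35;50m🬰[38;2;15;15;25m[48;2;35;35;50m🬰[0m
[38;2;15;15;25m[48;2;15;15;25m [38;2;15;15;25m[48;2;15;15;25m [38;2;35;35;50m[48;2;15;15;25m▌[38;2;15;15;25m[48;2;15;15;25m [38;2;15;15;25m[48;2;35;35;50m▌[38;2;15;15;25m[48;2;15;15;25m [38;2;15;15;25m[48;2;15;15;25m [38;2;35;35;50m[48;2;15;15;25m▌[38;2;15;15;25m[48;2;15;15;25m [38;2;15;15;25m[48;2;35;35;50m▌[38;2;15;15;25m[48;2;15;15;25m [38;2;15;15;25m[48;2;15;15;25m [0m
</frame>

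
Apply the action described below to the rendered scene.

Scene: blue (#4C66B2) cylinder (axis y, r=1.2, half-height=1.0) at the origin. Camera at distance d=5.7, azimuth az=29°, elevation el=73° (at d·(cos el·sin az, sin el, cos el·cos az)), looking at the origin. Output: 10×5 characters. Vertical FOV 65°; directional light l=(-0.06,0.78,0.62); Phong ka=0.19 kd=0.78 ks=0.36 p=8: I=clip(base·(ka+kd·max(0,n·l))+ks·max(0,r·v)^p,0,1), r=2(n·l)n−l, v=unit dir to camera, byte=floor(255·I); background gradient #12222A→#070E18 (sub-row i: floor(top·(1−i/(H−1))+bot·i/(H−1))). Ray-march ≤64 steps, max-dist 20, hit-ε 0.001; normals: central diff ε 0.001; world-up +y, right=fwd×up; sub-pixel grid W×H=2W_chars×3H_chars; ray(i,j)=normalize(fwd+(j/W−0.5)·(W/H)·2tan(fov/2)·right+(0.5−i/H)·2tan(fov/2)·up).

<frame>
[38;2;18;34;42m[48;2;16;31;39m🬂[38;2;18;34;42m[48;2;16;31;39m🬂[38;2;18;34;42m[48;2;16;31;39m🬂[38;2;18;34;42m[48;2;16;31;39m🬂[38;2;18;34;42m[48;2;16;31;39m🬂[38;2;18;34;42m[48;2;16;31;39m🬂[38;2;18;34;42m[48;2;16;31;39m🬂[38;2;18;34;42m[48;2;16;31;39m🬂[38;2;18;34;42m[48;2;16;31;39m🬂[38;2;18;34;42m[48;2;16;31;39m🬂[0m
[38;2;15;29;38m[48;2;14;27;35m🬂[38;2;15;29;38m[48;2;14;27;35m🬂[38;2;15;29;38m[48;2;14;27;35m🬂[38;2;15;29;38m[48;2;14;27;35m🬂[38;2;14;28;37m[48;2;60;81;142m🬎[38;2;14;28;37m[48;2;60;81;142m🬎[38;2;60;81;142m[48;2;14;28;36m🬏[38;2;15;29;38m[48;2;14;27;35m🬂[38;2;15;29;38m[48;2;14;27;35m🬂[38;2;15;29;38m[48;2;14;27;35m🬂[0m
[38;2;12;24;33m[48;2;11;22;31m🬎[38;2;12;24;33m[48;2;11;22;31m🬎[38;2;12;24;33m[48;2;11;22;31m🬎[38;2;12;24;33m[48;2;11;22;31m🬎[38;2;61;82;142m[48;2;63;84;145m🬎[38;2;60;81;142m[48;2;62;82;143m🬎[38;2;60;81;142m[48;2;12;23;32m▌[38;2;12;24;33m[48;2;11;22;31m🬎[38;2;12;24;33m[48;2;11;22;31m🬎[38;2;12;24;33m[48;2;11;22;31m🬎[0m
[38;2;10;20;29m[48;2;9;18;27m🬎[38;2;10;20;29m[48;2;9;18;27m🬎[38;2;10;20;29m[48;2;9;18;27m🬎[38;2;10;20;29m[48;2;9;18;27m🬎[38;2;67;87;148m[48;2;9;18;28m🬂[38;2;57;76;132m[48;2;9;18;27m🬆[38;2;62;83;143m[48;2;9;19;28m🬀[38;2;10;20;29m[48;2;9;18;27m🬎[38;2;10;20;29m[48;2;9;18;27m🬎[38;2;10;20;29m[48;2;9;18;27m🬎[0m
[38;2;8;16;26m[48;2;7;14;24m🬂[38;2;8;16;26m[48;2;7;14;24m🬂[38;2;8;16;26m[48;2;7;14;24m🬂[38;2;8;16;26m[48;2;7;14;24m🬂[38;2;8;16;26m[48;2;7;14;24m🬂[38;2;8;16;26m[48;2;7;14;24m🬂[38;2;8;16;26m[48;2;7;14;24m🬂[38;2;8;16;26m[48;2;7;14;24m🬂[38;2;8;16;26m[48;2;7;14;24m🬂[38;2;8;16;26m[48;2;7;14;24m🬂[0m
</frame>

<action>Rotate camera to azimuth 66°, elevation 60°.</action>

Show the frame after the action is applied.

<frame>
[38;2;18;34;42m[48;2;16;31;39m🬂[38;2;18;34;42m[48;2;16;31;39m🬂[38;2;18;34;42m[48;2;16;31;39m🬂[38;2;18;34;42m[48;2;16;31;39m🬂[38;2;18;34;42m[48;2;16;31;39m🬂[38;2;18;34;42m[48;2;16;31;39m🬂[38;2;18;34;42m[48;2;16;31;39m🬂[38;2;18;34;42m[48;2;16;31;39m🬂[38;2;18;34;42m[48;2;16;31;39m🬂[38;2;18;34;42m[48;2;16;31;39m🬂[0m
[38;2;15;29;38m[48;2;14;27;35m🬂[38;2;15;29;38m[48;2;14;27;35m🬂[38;2;15;29;38m[48;2;14;27;35m🬂[38;2;15;29;38m[48;2;14;27;35m🬂[38;2;14;28;37m[48;2;61;81;142m🬎[38;2;14;28;37m[48;2;60;81;142m🬎[38;2;60;81;142m[48;2;14;28;36m🬏[38;2;15;29;38m[48;2;14;27;35m🬂[38;2;15;29;38m[48;2;14;27;35m🬂[38;2;15;29;38m[48;2;14;27;35m🬂[0m
[38;2;12;24;33m[48;2;11;22;31m🬎[38;2;12;24;33m[48;2;11;22;31m🬎[38;2;12;24;33m[48;2;11;22;31m🬎[38;2;12;24;33m[48;2;11;22;31m🬎[38;2;62;82;143m[48;2;65;86;146m🬬[38;2;60;81;142m[48;2;62;82;143m🬬[38;2;60;81;142m[48;2;12;23;32m▌[38;2;12;24;33m[48;2;11;22;31m🬎[38;2;12;24;33m[48;2;11;22;31m🬎[38;2;12;24;33m[48;2;11;22;31m🬎[0m
[38;2;10;20;29m[48;2;9;18;27m🬎[38;2;10;20;29m[48;2;9;18;27m🬎[38;2;10;20;29m[48;2;9;18;27m🬎[38;2;10;20;29m[48;2;9;18;27m🬎[38;2;40;54;96m[48;2;9;18;27m🬊[38;2;45;61;107m[48;2;14;21;36m🬀[38;2;14;19;33m[48;2;9;19;28m🬀[38;2;10;20;29m[48;2;9;18;27m🬎[38;2;10;20;29m[48;2;9;18;27m🬎[38;2;10;20;29m[48;2;9;18;27m🬎[0m
[38;2;8;16;26m[48;2;7;14;24m🬂[38;2;8;16;26m[48;2;7;14;24m🬂[38;2;8;16;26m[48;2;7;14;24m🬂[38;2;8;16;26m[48;2;7;14;24m🬂[38;2;8;16;26m[48;2;7;14;24m🬂[38;2;8;16;26m[48;2;7;14;24m🬂[38;2;8;16;26m[48;2;7;14;24m🬂[38;2;8;16;26m[48;2;7;14;24m🬂[38;2;8;16;26m[48;2;7;14;24m🬂[38;2;8;16;26m[48;2;7;14;24m🬂[0m
</frame>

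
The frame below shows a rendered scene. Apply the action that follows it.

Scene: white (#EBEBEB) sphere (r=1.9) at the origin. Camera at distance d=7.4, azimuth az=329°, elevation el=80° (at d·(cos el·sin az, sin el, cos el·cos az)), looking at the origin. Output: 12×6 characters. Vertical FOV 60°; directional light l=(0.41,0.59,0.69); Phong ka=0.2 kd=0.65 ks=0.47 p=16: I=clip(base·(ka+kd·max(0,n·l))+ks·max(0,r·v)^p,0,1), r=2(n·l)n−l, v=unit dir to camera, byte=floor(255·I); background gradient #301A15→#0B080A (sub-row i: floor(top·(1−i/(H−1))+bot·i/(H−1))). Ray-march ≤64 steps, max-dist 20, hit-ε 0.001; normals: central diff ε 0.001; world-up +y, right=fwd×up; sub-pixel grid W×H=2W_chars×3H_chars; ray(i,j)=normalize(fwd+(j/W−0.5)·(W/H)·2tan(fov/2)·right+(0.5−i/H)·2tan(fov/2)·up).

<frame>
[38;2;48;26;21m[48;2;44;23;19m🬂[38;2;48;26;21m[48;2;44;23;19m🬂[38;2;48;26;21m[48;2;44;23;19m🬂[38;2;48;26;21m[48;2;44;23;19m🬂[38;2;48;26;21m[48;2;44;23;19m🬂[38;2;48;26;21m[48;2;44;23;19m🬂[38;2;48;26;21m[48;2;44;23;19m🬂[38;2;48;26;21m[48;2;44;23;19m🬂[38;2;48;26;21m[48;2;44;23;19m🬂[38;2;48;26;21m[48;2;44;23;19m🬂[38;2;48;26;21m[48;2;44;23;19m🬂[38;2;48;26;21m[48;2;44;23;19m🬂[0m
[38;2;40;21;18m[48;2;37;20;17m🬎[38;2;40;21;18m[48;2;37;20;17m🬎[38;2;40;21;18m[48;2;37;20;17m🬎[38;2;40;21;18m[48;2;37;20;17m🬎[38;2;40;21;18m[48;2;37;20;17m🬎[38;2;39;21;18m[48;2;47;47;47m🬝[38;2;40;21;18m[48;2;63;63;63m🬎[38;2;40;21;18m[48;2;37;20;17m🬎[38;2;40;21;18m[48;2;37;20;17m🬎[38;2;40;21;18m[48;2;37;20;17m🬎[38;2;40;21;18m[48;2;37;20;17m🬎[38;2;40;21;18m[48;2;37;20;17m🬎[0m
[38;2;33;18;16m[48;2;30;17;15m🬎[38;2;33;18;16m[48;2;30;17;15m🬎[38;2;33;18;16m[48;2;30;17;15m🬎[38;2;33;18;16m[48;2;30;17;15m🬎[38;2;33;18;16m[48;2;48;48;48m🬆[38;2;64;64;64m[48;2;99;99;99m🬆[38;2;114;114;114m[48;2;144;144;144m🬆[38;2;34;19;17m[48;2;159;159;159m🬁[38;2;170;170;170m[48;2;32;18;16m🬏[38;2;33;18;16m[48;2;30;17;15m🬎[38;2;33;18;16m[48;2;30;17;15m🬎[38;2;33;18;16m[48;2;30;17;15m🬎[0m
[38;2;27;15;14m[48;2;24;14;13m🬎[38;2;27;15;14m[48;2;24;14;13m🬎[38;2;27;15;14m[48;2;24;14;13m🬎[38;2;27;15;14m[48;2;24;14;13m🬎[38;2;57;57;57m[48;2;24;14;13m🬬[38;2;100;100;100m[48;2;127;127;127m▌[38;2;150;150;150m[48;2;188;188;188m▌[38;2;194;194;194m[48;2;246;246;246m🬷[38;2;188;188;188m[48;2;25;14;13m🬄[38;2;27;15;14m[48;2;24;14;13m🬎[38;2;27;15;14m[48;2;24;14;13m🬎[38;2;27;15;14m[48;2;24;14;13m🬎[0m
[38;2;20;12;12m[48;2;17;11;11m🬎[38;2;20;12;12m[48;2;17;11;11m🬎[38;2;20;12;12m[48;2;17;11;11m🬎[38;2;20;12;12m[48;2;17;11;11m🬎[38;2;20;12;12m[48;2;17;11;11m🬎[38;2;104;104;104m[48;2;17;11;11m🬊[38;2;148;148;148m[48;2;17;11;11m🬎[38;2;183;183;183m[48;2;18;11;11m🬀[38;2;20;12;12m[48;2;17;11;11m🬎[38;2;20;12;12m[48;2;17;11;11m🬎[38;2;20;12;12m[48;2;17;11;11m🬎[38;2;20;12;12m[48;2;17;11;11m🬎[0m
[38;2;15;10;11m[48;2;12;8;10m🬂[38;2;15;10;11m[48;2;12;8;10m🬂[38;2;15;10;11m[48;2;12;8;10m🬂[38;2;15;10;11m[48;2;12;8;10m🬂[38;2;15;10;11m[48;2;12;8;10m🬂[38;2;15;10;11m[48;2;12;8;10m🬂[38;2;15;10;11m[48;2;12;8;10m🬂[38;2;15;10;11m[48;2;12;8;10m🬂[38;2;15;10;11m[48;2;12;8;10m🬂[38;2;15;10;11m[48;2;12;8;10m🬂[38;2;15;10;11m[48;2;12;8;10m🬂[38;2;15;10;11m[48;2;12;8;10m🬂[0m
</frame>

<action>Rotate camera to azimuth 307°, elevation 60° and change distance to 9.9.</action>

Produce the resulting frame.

<frame>
[38;2;48;26;21m[48;2;44;23;19m🬂[38;2;48;26;21m[48;2;44;23;19m🬂[38;2;48;26;21m[48;2;44;23;19m🬂[38;2;48;26;21m[48;2;44;23;19m🬂[38;2;48;26;21m[48;2;44;23;19m🬂[38;2;48;26;21m[48;2;44;23;19m🬂[38;2;48;26;21m[48;2;44;23;19m🬂[38;2;48;26;21m[48;2;44;23;19m🬂[38;2;48;26;21m[48;2;44;23;19m🬂[38;2;48;26;21m[48;2;44;23;19m🬂[38;2;48;26;21m[48;2;44;23;19m🬂[38;2;48;26;21m[48;2;44;23;19m🬂[0m
[38;2;40;21;18m[48;2;37;20;17m🬎[38;2;40;21;18m[48;2;37;20;17m🬎[38;2;40;21;18m[48;2;37;20;17m🬎[38;2;40;21;18m[48;2;37;20;17m🬎[38;2;40;21;18m[48;2;37;20;17m🬎[38;2;40;21;18m[48;2;37;20;17m🬎[38;2;40;21;18m[48;2;37;20;17m🬎[38;2;40;21;18m[48;2;37;20;17m🬎[38;2;40;21;18m[48;2;37;20;17m🬎[38;2;40;21;18m[48;2;37;20;17m🬎[38;2;40;21;18m[48;2;37;20;17m🬎[38;2;40;21;18m[48;2;37;20;17m🬎[0m
[38;2;33;18;16m[48;2;30;17;15m🬎[38;2;33;18;16m[48;2;30;17;15m🬎[38;2;33;18;16m[48;2;30;17;15m🬎[38;2;33;18;16m[48;2;30;17;15m🬎[38;2;33;18;16m[48;2;30;17;15m🬎[38;2;41;34;33m[48;2;98;98;98m🬕[38;2;34;19;17m[48;2;147;147;147m🬁[38;2;191;191;191m[48;2;32;18;16m🬓[38;2;33;18;16m[48;2;30;17;15m🬎[38;2;33;18;16m[48;2;30;17;15m🬎[38;2;33;18;16m[48;2;30;17;15m🬎[38;2;33;18;16m[48;2;30;17;15m🬎[0m
[38;2;27;15;14m[48;2;24;14;13m🬎[38;2;27;15;14m[48;2;24;14;13m🬎[38;2;27;15;14m[48;2;24;14;13m🬎[38;2;27;15;14m[48;2;24;14;13m🬎[38;2;47;47;47m[48;2;25;14;13m🬁[38;2;88;88;88m[48;2;50;50;50m🬉[38;2;169;169;169m[48;2;119;119;119m🬉[38;2;179;179;179m[48;2;25;14;13m🬕[38;2;27;15;14m[48;2;24;14;13m🬎[38;2;27;15;14m[48;2;24;14;13m🬎[38;2;27;15;14m[48;2;24;14;13m🬎[38;2;27;15;14m[48;2;24;14;13m🬎[0m
[38;2;20;12;12m[48;2;17;11;11m🬎[38;2;20;12;12m[48;2;17;11;11m🬎[38;2;20;12;12m[48;2;17;11;11m🬎[38;2;20;12;12m[48;2;17;11;11m🬎[38;2;20;12;12m[48;2;17;11;11m🬎[38;2;20;12;12m[48;2;17;11;11m🬎[38;2;47;47;47m[48;2;18;11;11m🬀[38;2;20;12;12m[48;2;17;11;11m🬎[38;2;20;12;12m[48;2;17;11;11m🬎[38;2;20;12;12m[48;2;17;11;11m🬎[38;2;20;12;12m[48;2;17;11;11m🬎[38;2;20;12;12m[48;2;17;11;11m🬎[0m
[38;2;15;10;11m[48;2;12;8;10m🬂[38;2;15;10;11m[48;2;12;8;10m🬂[38;2;15;10;11m[48;2;12;8;10m🬂[38;2;15;10;11m[48;2;12;8;10m🬂[38;2;15;10;11m[48;2;12;8;10m🬂[38;2;15;10;11m[48;2;12;8;10m🬂[38;2;15;10;11m[48;2;12;8;10m🬂[38;2;15;10;11m[48;2;12;8;10m🬂[38;2;15;10;11m[48;2;12;8;10m🬂[38;2;15;10;11m[48;2;12;8;10m🬂[38;2;15;10;11m[48;2;12;8;10m🬂[38;2;15;10;11m[48;2;12;8;10m🬂[0m
</frame>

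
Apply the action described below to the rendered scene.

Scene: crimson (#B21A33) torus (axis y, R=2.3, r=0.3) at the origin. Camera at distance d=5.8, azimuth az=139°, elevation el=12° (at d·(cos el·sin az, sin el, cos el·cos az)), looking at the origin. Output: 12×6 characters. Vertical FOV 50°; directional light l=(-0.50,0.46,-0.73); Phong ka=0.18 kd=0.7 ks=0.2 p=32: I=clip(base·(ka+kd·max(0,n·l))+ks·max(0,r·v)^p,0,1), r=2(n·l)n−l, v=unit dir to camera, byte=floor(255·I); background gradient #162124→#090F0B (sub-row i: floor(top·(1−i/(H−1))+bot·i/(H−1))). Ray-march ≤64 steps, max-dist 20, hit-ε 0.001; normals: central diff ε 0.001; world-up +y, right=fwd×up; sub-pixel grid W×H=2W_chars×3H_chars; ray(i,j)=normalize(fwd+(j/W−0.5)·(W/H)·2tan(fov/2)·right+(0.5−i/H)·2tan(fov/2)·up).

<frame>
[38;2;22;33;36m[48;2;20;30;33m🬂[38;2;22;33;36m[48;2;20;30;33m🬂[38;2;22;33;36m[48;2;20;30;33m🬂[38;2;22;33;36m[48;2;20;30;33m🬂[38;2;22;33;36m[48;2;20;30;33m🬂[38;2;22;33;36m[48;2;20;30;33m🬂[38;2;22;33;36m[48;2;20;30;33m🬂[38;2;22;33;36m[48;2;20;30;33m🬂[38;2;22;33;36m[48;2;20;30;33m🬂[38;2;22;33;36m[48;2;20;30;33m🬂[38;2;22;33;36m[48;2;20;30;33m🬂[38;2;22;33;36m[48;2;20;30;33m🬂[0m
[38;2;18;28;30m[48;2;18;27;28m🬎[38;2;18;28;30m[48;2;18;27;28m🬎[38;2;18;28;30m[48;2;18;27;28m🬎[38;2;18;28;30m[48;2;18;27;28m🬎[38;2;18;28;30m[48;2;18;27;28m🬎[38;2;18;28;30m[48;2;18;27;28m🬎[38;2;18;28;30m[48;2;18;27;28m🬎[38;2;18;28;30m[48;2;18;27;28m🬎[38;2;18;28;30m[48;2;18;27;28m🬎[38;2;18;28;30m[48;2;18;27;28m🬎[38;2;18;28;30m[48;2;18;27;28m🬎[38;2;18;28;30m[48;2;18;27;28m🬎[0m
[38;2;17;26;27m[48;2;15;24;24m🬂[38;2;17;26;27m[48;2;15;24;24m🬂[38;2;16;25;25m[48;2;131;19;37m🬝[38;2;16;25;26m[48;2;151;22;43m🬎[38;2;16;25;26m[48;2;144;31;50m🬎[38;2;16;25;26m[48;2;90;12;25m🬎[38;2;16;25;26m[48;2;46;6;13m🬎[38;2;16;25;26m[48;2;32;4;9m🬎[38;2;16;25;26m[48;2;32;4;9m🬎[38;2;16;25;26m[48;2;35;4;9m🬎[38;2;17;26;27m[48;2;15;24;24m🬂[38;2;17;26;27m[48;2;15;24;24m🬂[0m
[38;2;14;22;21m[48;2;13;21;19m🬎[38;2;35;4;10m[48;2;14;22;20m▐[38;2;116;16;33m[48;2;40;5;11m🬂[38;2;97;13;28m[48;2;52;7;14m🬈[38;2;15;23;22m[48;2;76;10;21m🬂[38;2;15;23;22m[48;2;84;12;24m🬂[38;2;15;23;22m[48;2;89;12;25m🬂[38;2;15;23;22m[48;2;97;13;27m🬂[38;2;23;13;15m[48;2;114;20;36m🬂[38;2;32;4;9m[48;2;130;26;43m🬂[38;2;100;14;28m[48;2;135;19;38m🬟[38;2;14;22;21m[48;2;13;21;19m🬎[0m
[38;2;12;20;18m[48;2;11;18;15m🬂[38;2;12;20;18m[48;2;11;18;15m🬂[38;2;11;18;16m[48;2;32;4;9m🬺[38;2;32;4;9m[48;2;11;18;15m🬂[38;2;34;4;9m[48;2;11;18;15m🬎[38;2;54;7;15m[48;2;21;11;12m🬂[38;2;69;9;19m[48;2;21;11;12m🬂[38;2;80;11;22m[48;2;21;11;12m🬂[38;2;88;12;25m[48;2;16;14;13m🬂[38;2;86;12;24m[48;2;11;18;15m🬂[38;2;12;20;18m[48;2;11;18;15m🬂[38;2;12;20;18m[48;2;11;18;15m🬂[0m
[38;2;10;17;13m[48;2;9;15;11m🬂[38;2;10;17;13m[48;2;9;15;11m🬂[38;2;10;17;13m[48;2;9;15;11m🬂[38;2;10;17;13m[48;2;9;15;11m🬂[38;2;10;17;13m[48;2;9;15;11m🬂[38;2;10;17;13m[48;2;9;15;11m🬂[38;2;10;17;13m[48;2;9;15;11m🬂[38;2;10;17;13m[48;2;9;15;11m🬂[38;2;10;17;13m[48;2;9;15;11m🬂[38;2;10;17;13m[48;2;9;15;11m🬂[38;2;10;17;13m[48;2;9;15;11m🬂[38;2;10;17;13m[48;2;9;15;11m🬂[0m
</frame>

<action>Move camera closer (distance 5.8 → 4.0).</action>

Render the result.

<frame>
[38;2;22;33;36m[48;2;20;30;33m🬂[38;2;22;33;36m[48;2;20;30;33m🬂[38;2;22;33;36m[48;2;20;30;33m🬂[38;2;22;33;36m[48;2;20;30;33m🬂[38;2;22;33;36m[48;2;20;30;33m🬂[38;2;22;33;36m[48;2;20;30;33m🬂[38;2;22;33;36m[48;2;20;30;33m🬂[38;2;22;33;36m[48;2;20;30;33m🬂[38;2;22;33;36m[48;2;20;30;33m🬂[38;2;22;33;36m[48;2;20;30;33m🬂[38;2;22;33;36m[48;2;20;30;33m🬂[38;2;22;33;36m[48;2;20;30;33m🬂[0m
[38;2;18;28;30m[48;2;18;27;28m🬎[38;2;18;28;30m[48;2;18;27;28m🬎[38;2;18;28;30m[48;2;18;27;28m🬎[38;2;18;28;30m[48;2;18;27;28m🬎[38;2;18;28;30m[48;2;18;27;28m🬎[38;2;18;28;30m[48;2;18;27;28m🬎[38;2;18;28;30m[48;2;18;27;28m🬎[38;2;18;28;30m[48;2;18;27;28m🬎[38;2;18;28;30m[48;2;18;27;28m🬎[38;2;18;28;30m[48;2;18;27;28m🬎[38;2;18;28;30m[48;2;18;27;28m🬎[38;2;18;28;30m[48;2;18;27;28m🬎[0m
[38;2;16;25;26m[48;2;126;18;36m🬎[38;2;16;25;26m[48;2;152;21;43m🬎[38;2;16;25;26m[48;2;140;20;39m🬆[38;2;17;26;27m[48;2;129;18;36m🬂[38;2;17;26;27m[48;2;110;15;31m🬂[38;2;28;19;22m[48;2;94;13;26m🬡[38;2;25;15;18m[48;2;84;12;23m🬰[38;2;24;15;18m[48;2;62;8;17m🬰[38;2;17;26;27m[48;2;41;5;11m🬂[38;2;24;15;18m[48;2;58;8;16m🬰[38;2;16;25;26m[48;2;32;4;9m🬎[38;2;16;25;26m[48;2;32;4;9m🬎[0m
[38;2;133;19;38m[48;2;82;11;23m🬂[38;2;108;15;30m[48;2;14;22;21m🬰[38;2;85;12;24m[48;2;14;22;21m🬰[38;2;14;22;21m[48;2;89;13;25m🬎[38;2;14;22;21m[48;2;88;12;25m🬎[38;2;14;22;21m[48;2;86;12;24m🬎[38;2;14;22;21m[48;2;85;12;24m🬎[38;2;14;22;21m[48;2;86;12;24m🬎[38;2;14;22;21m[48;2;90;13;25m🬎[38;2;18;17;18m[48;2;94;13;26m🬎[38;2;23;13;15m[48;2;102;14;28m🬎[38;2;26;10;13m[48;2;97;13;27m🬆[0m
[38;2;56;8;16m[48;2;37;5;10m🬊[38;2;68;9;19m[48;2;50;7;14m🬊[38;2;76;10;21m[48;2;61;8;17m🬊[38;2;83;11;23m[48;2;69;10;19m🬊[38;2;86;12;24m[48;2;74;10;20m🬎[38;2;90;12;25m[48;2;80;11;22m🬎[38;2;94;13;26m[48;2;86;12;24m🬎[38;2;98;14;27m[48;2;91;13;25m🬎[38;2;102;14;29m[48;2;96;13;27m🬎[38;2;110;17;33m[48;2;103;15;29m🬉[38;2;142;46;62m[48;2;112;19;34m🬇[38;2;155;56;72m[48;2;117;20;35m🬋[0m
[38;2;32;4;9m[48;2;9;15;11m🬊[38;2;33;4;9m[48;2;9;15;11m🬎[38;2;45;6;12m[48;2;32;4;9m🬂[38;2;55;7;15m[48;2;35;4;10m🬂[38;2;59;8;16m[48;2;37;4;10m🬊[38;2;63;9;17m[48;2;38;5;10m🬎[38;2;70;10;19m[48;2;45;6;12m🬎[38;2;75;10;21m[48;2;50;7;14m🬎[38;2;79;11;22m[48;2;52;7;15m🬎[38;2;83;12;23m[48;2;51;7;14m🬎[38;2;85;12;24m[48;2;27;10;11m🬎[38;2;84;12;23m[48;2;9;15;11m🬎[0m
</frame>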